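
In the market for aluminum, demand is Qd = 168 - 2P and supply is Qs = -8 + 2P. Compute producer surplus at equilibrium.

Producer surplus = 1600

Equilibrium: 168 - 2P = -8 + 2P gives P* = 44, Q* = 80.
Supply starts at P = 4 (where Qs = 0).
PS = ½(44 − 4)(80) = 1600.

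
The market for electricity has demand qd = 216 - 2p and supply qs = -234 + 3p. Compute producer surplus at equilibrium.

Equilibrium: 216 - 2p = -234 + 3p gives p* = 90, q* = 36.
Supply starts at p = 78 (where qs = 0).
PS = ½(90 − 78)(36) = 216.

Producer surplus = 216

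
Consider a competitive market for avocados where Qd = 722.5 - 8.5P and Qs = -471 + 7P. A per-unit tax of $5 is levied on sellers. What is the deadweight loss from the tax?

Deadweight loss = 2975/62

Pre-tax equilibrium: P* = 77, Q* = 68.
Tax on sellers shifts supply to Qs = -471 + 7(P − 5) = -506 + 7P.
722.5 - 8.5P = -506 + 7P gives buyer price Pb = 2457/31; sellers receive Ps = 2457/31 − 5 = 2302/31.
New quantity: Q = 722.5 − 8.5(2457/31) = 1513/31.
DWL = ½ × 5 × (68 − 1513/31) = 2975/62.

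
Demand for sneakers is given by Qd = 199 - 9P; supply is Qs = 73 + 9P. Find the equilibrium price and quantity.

P* = 7, Q* = 136

Set Qd = Qs: 199 - 9P = 73 + 9P.
126 = 18P, so P* = 7.
Q* = 199 − 9(7) = 136.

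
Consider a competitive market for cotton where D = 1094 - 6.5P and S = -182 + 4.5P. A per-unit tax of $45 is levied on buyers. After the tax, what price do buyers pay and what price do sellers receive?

Pre-tax equilibrium: P* = 116, Q* = 340.
Tax on buyers shifts demand to D = 1094 − 6.5(P + 45) = 801.5 - 6.5P.
801.5 - 6.5P = -182 + 4.5P gives seller price Ps = 1967/22; buyers pay Pb = 1967/22 + 45 = 2957/22.
New quantity: Q = 1094 − 6.5(2957/22) = 9695/44.

Buyers pay 2957/22, sellers receive 1967/22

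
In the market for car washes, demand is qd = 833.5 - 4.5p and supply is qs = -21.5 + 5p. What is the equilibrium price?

Set qd = qs: 833.5 - 4.5p = -21.5 + 5p.
855 = 9.5p, so p* = 90.
q* = 833.5 − 4.5(90) = 428.5.

p* = 90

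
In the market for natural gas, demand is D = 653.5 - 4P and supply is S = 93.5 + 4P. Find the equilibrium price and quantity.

P* = 70, Q* = 373.5

Set D = S: 653.5 - 4P = 93.5 + 4P.
560 = 8P, so P* = 70.
Q* = 653.5 − 4(70) = 373.5.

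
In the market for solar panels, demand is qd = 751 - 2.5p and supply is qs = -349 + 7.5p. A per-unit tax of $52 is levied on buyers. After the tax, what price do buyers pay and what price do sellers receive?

Pre-tax equilibrium: p* = 110, q* = 476.
Tax on buyers shifts demand to qd = 751 − 2.5(p + 52) = 621 - 2.5p.
621 - 2.5p = -349 + 7.5p gives seller price ps = 97; buyers pay pb = 97 + 52 = 149.
New quantity: q = 751 − 2.5(149) = 378.5.

Buyers pay $149, sellers receive $97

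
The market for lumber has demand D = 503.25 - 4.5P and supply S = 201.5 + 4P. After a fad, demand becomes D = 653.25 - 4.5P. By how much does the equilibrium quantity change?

Original equilibrium: P* = 35.5, Q* = 343.5.
New equilibrium: 653.25 - 4.5P = 201.5 + 4P, so 451.75 = 8.5P and P' = 1807/34; Q' = 653.25 − 4.5(1807/34) = 14079/34.
Change in quantity: 14079/34 − 343.5 = 1200/17.

ΔQ = 1200/17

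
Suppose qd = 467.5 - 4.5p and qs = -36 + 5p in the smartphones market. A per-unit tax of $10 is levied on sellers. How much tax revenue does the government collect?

Tax revenue = 39010/19

Pre-tax equilibrium: p* = 53, q* = 229.
Tax on sellers shifts supply to qs = -36 + 5(p − 10) = -86 + 5p.
467.5 - 4.5p = -86 + 5p gives buyer price pb = 1107/19; sellers receive ps = 1107/19 − 10 = 917/19.
New quantity: q = 467.5 − 4.5(1107/19) = 3901/19.
Revenue = 10 × 3901/19 = 39010/19.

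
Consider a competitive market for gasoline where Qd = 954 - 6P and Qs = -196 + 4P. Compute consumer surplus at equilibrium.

Consumer surplus = 5808

Equilibrium: 954 - 6P = -196 + 4P gives P* = 115, Q* = 264.
Demand choke price (Qd = 0): P = 159.
CS = ½(159 − 115)(264) = 5808.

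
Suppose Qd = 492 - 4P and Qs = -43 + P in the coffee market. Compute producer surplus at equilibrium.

Producer surplus = 2048

Equilibrium: 492 - 4P = -43 + P gives P* = 107, Q* = 64.
Supply starts at P = 43 (where Qs = 0).
PS = ½(107 − 43)(64) = 2048.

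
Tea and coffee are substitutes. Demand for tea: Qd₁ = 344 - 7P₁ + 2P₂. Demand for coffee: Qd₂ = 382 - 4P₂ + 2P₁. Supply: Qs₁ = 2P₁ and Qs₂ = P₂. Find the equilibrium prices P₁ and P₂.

P₁ = 2484/41, P₂ = 4126/41

Market 1: 344 - 7P₁ + 2P₂ = 2P₁ → 9P₁ - 2P₂ = 344.
Market 2: 5P₂ - 2P₁ = 382.
Eliminating P₂: 5×(1) + 2×(2) gives 41P₁ = 2484, so P₁ = 2484/41.
Back-substitute into (2): P₂ = (382 + 2×2484/41) / 5 = 4126/41.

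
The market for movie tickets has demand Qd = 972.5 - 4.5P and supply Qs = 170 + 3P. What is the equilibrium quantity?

Set Qd = Qs: 972.5 - 4.5P = 170 + 3P.
802.5 = 7.5P, so P* = 107.
Q* = 972.5 − 4.5(107) = 491.

Q* = 491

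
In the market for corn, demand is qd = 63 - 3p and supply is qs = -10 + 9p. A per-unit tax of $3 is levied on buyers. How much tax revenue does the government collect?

Tax revenue = 114

Pre-tax equilibrium: p* = 73/12, q* = 44.75.
Tax on buyers shifts demand to qd = 63 − 3(p + 3) = 54 - 3p.
54 - 3p = -10 + 9p gives seller price ps = 16/3; buyers pay pb = 16/3 + 3 = 25/3.
New quantity: q = 63 − 3(25/3) = 38.
Revenue = 3 × 38 = 114.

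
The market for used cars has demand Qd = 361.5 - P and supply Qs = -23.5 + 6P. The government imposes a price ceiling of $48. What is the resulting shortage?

Shortage = 49

Equilibrium price would be P* = 55, so the ceiling at 48 binds.
At P = 48: Qd = 361.5 − 1(48) = 313.5, Qs = -23.5 + 6(48) = 264.5.
Shortage = 313.5 − 264.5 = 49.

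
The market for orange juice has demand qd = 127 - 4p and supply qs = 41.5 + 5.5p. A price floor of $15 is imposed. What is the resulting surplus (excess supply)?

Equilibrium price would be p* = 9, so the floor at 15 binds.
At p = 15: qd = 67, qs = 124.
Surplus = 124 − 67 = 57.

Surplus = 57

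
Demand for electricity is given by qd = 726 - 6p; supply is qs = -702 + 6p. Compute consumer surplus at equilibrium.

Consumer surplus = 12

Equilibrium: 726 - 6p = -702 + 6p gives p* = 119, q* = 12.
Demand choke price (qd = 0): p = 121.
CS = ½(121 − 119)(12) = 12.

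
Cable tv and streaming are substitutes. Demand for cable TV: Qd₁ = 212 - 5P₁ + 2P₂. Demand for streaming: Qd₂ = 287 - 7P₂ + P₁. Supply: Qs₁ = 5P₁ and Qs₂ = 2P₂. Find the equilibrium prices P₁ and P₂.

Market 1: 212 - 5P₁ + 2P₂ = 5P₁ → 10P₁ - 2P₂ = 212.
Market 2: 9P₂ - P₁ = 287.
Eliminating P₂: 9×(1) + 2×(2) gives 88P₁ = 2482, so P₁ = 1241/44.
Back-substitute into (2): P₂ = (287 + 1×1241/44) / 9 = 1541/44.

P₁ = 1241/44, P₂ = 1541/44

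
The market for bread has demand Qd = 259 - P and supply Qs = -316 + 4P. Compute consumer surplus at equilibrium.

Consumer surplus = 10368

Equilibrium: 259 - P = -316 + 4P gives P* = 115, Q* = 144.
Demand choke price (Qd = 0): P = 259.
CS = ½(259 − 115)(144) = 10368.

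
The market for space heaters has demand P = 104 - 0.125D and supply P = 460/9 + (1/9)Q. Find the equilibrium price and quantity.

Set the two price expressions equal: 104 - 0.125Q = 460/9 + (1/9)Q.
476/9 = (17/72)Q, so Q* = 224.
P* = 104 − (0.125)(224) = 76.

P* = 76, Q* = 224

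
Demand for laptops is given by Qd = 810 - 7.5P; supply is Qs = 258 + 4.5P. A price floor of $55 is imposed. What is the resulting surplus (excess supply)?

Surplus = 108

Equilibrium price would be P* = 46, so the floor at 55 binds.
At P = 55: Qd = 397.5, Qs = 505.5.
Surplus = 505.5 − 397.5 = 108.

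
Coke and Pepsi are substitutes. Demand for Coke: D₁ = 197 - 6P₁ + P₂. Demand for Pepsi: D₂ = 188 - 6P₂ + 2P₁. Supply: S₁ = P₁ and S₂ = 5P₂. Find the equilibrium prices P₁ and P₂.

P₁ = 31.4, P₂ = 22.8

Market 1: 197 - 6P₁ + P₂ = P₁ → 7P₁ - P₂ = 197.
Market 2: 11P₂ - 2P₁ = 188.
Eliminating P₂: 11×(1) + 1×(2) gives 75P₁ = 2355, so P₁ = 31.4.
Back-substitute into (2): P₂ = (188 + 2×31.4) / 11 = 22.8.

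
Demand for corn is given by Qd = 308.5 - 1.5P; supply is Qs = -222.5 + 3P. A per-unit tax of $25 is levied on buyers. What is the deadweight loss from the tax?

Deadweight loss = 312.5

Pre-tax equilibrium: P* = 118, Q* = 131.5.
Tax on buyers shifts demand to Qd = 308.5 − 1.5(P + 25) = 271 - 1.5P.
271 - 1.5P = -222.5 + 3P gives seller price Ps = 329/3; buyers pay Pb = 329/3 + 25 = 404/3.
New quantity: Q = 308.5 − 1.5(404/3) = 106.5.
DWL = ½ × 25 × (131.5 − 106.5) = 312.5.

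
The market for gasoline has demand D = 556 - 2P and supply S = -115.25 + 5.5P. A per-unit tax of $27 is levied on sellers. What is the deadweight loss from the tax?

Pre-tax equilibrium: P* = 89.5, Q* = 377.
Tax on sellers shifts supply to S = -115.25 + 5.5(P − 27) = -263.75 + 5.5P.
556 - 2P = -263.75 + 5.5P gives buyer price Pb = 109.3; sellers receive Ps = 109.3 − 27 = 82.3.
New quantity: Q = 556 − 2(109.3) = 337.4.
DWL = ½ × 27 × (377 − 337.4) = 534.6.

Deadweight loss = 534.6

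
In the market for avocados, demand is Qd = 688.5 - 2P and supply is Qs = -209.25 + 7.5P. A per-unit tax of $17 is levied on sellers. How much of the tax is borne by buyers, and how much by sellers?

Buyers bear 255/19, sellers bear 68/19

Pre-tax equilibrium: P* = 94.5, Q* = 499.5.
Tax on sellers shifts supply to Qs = -209.25 + 7.5(P − 17) = -336.75 + 7.5P.
688.5 - 2P = -336.75 + 7.5P gives buyer price Pb = 4101/38; sellers receive Ps = 4101/38 − 17 = 3455/38.
New quantity: Q = 688.5 − 2(4101/38) = 17961/38.
Buyer burden = 4101/38 − 94.5 = 255/19; seller burden = 94.5 − 3455/38 = 68/19.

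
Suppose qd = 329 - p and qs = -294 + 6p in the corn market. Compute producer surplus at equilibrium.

Equilibrium: 329 - p = -294 + 6p gives p* = 89, q* = 240.
Supply starts at p = 49 (where qs = 0).
PS = ½(89 − 49)(240) = 4800.

Producer surplus = 4800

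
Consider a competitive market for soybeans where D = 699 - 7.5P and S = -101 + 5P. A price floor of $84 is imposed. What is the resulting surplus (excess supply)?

Equilibrium price would be P* = 64, so the floor at 84 binds.
At P = 84: D = 69, S = 319.
Surplus = 319 − 69 = 250.

Surplus = 250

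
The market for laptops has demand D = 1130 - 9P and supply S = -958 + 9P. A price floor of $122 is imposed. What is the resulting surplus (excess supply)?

Equilibrium price would be P* = 116, so the floor at 122 binds.
At P = 122: D = 32, S = 140.
Surplus = 140 − 32 = 108.

Surplus = 108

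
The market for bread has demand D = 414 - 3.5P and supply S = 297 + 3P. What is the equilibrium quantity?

Q* = 351

Set D = S: 414 - 3.5P = 297 + 3P.
117 = 6.5P, so P* = 18.
Q* = 414 − 3.5(18) = 351.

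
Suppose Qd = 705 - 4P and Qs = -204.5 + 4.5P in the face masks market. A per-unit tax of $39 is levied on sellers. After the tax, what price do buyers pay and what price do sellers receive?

Pre-tax equilibrium: P* = 107, Q* = 277.
Tax on sellers shifts supply to Qs = -204.5 + 4.5(P − 39) = -380 + 4.5P.
705 - 4P = -380 + 4.5P gives buyer price Pb = 2170/17; sellers receive Ps = 2170/17 − 39 = 1507/17.
New quantity: Q = 705 − 4(2170/17) = 3305/17.

Buyers pay 2170/17, sellers receive 1507/17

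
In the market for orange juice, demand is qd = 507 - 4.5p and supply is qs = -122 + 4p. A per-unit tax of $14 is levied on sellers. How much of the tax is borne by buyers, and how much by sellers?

Pre-tax equilibrium: p* = 74, q* = 174.
Tax on sellers shifts supply to qs = -122 + 4(p − 14) = -178 + 4p.
507 - 4.5p = -178 + 4p gives buyer price pb = 1370/17; sellers receive ps = 1370/17 − 14 = 1132/17.
New quantity: q = 507 − 4.5(1370/17) = 2454/17.
Buyer burden = 1370/17 − 74 = 112/17; seller burden = 74 − 1132/17 = 126/17.

Buyers bear 112/17, sellers bear 126/17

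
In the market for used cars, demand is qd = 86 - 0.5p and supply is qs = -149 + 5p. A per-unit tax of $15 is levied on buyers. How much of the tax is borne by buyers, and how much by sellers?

Pre-tax equilibrium: p* = 470/11, q* = 711/11.
Tax on buyers shifts demand to qd = 86 − 0.5(p + 15) = 78.5 - 0.5p.
78.5 - 0.5p = -149 + 5p gives seller price ps = 455/11; buyers pay pb = 455/11 + 15 = 620/11.
New quantity: q = 86 − 0.5(620/11) = 636/11.
Buyer burden = 620/11 − 470/11 = 150/11; seller burden = 470/11 − 455/11 = 15/11.

Buyers bear 150/11, sellers bear 15/11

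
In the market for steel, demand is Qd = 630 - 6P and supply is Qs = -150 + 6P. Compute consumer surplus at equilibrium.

Equilibrium: 630 - 6P = -150 + 6P gives P* = 65, Q* = 240.
Demand choke price (Qd = 0): P = 105.
CS = ½(105 − 65)(240) = 4800.

Consumer surplus = 4800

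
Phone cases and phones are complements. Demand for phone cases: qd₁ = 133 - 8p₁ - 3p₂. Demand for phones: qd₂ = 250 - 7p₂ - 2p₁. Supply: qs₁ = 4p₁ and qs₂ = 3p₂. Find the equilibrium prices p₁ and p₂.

Market 1: 133 - 8p₁ - 3p₂ = 4p₁ → 12p₁ + 3p₂ = 133.
Market 2: 10p₂ + 2p₁ = 250.
Eliminating p₂: 10×(1) − 3×(2) gives 114p₁ = 580, so p₁ = 290/57.
Back-substitute into (2): p₂ = (250 − 2×290/57) / 10 = 1367/57.

p₁ = 290/57, p₂ = 1367/57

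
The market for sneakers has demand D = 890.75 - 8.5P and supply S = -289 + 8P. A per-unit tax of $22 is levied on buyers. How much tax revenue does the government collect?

Pre-tax equilibrium: P* = 71.5, Q* = 283.
Tax on buyers shifts demand to D = 890.75 − 8.5(P + 22) = 703.75 - 8.5P.
703.75 - 8.5P = -289 + 8P gives seller price Ps = 361/6; buyers pay Pb = 361/6 + 22 = 493/6.
New quantity: Q = 890.75 − 8.5(493/6) = 577/3.
Revenue = 22 × 577/3 = 12694/3.

Tax revenue = 12694/3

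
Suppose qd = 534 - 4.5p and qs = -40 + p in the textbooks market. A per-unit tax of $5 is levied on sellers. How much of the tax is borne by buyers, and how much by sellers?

Buyers bear 10/11, sellers bear 45/11

Pre-tax equilibrium: p* = 1148/11, q* = 708/11.
Tax on sellers shifts supply to qs = -40 + 1(p − 5) = -45 + p.
534 - 4.5p = -45 + p gives buyer price pb = 1158/11; sellers receive ps = 1158/11 − 5 = 1103/11.
New quantity: q = 534 − 4.5(1158/11) = 663/11.
Buyer burden = 1158/11 − 1148/11 = 10/11; seller burden = 1148/11 − 1103/11 = 45/11.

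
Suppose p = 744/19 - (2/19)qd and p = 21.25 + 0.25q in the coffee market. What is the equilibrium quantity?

q* = 1361/27

Set the two price expressions equal: 744/19 - (2/19)q = 21.25 + 0.25q.
1361/76 = (27/76)q, so q* = 1361/27.
p* = 744/19 − (2/19)(1361/27) = 914/27.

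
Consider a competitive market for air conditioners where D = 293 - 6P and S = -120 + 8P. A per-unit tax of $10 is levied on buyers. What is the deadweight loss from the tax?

Pre-tax equilibrium: P* = 29.5, Q* = 116.
Tax on buyers shifts demand to D = 293 − 6(P + 10) = 233 - 6P.
233 - 6P = -120 + 8P gives seller price Ps = 353/14; buyers pay Pb = 353/14 + 10 = 493/14.
New quantity: Q = 293 − 6(493/14) = 572/7.
DWL = ½ × 10 × (116 − 572/7) = 1200/7.

Deadweight loss = 1200/7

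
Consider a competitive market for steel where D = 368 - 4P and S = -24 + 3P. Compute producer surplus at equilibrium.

Equilibrium: 368 - 4P = -24 + 3P gives P* = 56, Q* = 144.
Supply starts at P = 8 (where S = 0).
PS = ½(56 − 8)(144) = 3456.

Producer surplus = 3456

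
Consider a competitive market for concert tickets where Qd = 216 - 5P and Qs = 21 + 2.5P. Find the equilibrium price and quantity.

Set Qd = Qs: 216 - 5P = 21 + 2.5P.
195 = 7.5P, so P* = 26.
Q* = 216 − 5(26) = 86.

P* = 26, Q* = 86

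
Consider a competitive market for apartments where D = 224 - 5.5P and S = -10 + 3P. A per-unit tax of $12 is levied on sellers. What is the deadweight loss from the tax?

Deadweight loss = 2376/17

Pre-tax equilibrium: P* = 468/17, Q* = 1234/17.
Tax on sellers shifts supply to S = -10 + 3(P − 12) = -46 + 3P.
224 - 5.5P = -46 + 3P gives buyer price Pb = 540/17; sellers receive Ps = 540/17 − 12 = 336/17.
New quantity: Q = 224 − 5.5(540/17) = 838/17.
DWL = ½ × 12 × (1234/17 − 838/17) = 2376/17.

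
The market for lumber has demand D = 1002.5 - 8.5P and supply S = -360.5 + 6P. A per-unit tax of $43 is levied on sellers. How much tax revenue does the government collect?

Pre-tax equilibrium: P* = 94, Q* = 203.5.
Tax on sellers shifts supply to S = -360.5 + 6(P − 43) = -618.5 + 6P.
1002.5 - 8.5P = -618.5 + 6P gives buyer price Pb = 3242/29; sellers receive Ps = 3242/29 − 43 = 1995/29.
New quantity: Q = 1002.5 − 8.5(3242/29) = 3031/58.
Revenue = 43 × 3031/58 = 130333/58.

Tax revenue = 130333/58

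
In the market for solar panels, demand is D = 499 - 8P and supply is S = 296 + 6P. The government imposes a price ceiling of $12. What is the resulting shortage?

Shortage = 35

Equilibrium price would be P* = 14.5, so the ceiling at 12 binds.
At P = 12: D = 499 − 8(12) = 403, S = 296 + 6(12) = 368.
Shortage = 403 − 368 = 35.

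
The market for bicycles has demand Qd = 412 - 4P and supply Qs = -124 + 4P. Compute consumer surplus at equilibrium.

Consumer surplus = 2592

Equilibrium: 412 - 4P = -124 + 4P gives P* = 67, Q* = 144.
Demand choke price (Qd = 0): P = 103.
CS = ½(103 − 67)(144) = 2592.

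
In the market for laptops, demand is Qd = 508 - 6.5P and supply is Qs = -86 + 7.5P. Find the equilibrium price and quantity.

Set Qd = Qs: 508 - 6.5P = -86 + 7.5P.
594 = 14P, so P* = 297/7.
Q* = 508 − 6.5(297/7) = 3251/14.

P* = 297/7, Q* = 3251/14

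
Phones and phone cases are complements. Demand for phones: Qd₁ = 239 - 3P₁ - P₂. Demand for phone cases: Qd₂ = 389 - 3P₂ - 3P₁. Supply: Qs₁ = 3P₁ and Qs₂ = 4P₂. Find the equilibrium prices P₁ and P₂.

Market 1: 239 - 3P₁ - P₂ = 3P₁ → 6P₁ + P₂ = 239.
Market 2: 7P₂ + 3P₁ = 389.
Eliminating P₂: 7×(1) − 1×(2) gives 39P₁ = 1284, so P₁ = 428/13.
Back-substitute into (2): P₂ = (389 − 3×428/13) / 7 = 539/13.

P₁ = 428/13, P₂ = 539/13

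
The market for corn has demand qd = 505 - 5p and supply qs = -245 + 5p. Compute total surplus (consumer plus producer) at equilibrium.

Equilibrium: 505 - 5p = -245 + 5p gives p* = 75, q* = 130.
Demand choke price: p = 101; supply starts at p = 49.
CS = ½(101 − 75)(130) = 1690; PS = ½(75 − 49)(130) = 1690.

Total surplus = 3380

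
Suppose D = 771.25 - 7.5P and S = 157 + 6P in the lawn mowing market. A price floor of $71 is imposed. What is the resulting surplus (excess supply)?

Equilibrium price would be P* = 45.5, so the floor at 71 binds.
At P = 71: D = 238.75, S = 583.
Surplus = 583 − 238.75 = 344.25.

Surplus = 344.25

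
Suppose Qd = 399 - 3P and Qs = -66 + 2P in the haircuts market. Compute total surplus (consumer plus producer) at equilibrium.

Total surplus = 6000

Equilibrium: 399 - 3P = -66 + 2P gives P* = 93, Q* = 120.
Demand choke price: P = 133; supply starts at P = 33.
CS = ½(133 − 93)(120) = 2400; PS = ½(93 − 33)(120) = 3600.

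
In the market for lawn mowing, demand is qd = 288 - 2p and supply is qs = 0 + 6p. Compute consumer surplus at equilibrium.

Consumer surplus = 11664

Equilibrium: 288 - 2p = 0 + 6p gives p* = 36, q* = 216.
Demand choke price (qd = 0): p = 144.
CS = ½(144 − 36)(216) = 11664.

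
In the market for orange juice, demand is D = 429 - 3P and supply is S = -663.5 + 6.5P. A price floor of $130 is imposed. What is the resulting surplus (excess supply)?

Equilibrium price would be P* = 115, so the floor at 130 binds.
At P = 130: D = 39, S = 181.5.
Surplus = 181.5 − 39 = 142.5.

Surplus = 142.5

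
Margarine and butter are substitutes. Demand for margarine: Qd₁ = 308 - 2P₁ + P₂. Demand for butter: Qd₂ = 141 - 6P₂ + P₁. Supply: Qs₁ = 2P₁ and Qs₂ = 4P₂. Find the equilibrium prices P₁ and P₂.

Market 1: 308 - 2P₁ + P₂ = 2P₁ → 4P₁ - P₂ = 308.
Market 2: 10P₂ - P₁ = 141.
Eliminating P₂: 10×(1) + 1×(2) gives 39P₁ = 3221, so P₁ = 3221/39.
Back-substitute into (2): P₂ = (141 + 1×3221/39) / 10 = 872/39.

P₁ = 3221/39, P₂ = 872/39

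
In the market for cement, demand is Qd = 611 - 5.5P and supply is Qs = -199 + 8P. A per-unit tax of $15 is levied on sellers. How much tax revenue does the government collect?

Tax revenue = 10445/3

Pre-tax equilibrium: P* = 60, Q* = 281.
Tax on sellers shifts supply to Qs = -199 + 8(P − 15) = -319 + 8P.
611 - 5.5P = -319 + 8P gives buyer price Pb = 620/9; sellers receive Ps = 620/9 − 15 = 485/9.
New quantity: Q = 611 − 5.5(620/9) = 2089/9.
Revenue = 15 × 2089/9 = 10445/3.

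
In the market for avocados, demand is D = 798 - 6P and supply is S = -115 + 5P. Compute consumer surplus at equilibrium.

Consumer surplus = 7500

Equilibrium: 798 - 6P = -115 + 5P gives P* = 83, Q* = 300.
Demand choke price (D = 0): P = 133.
CS = ½(133 − 83)(300) = 7500.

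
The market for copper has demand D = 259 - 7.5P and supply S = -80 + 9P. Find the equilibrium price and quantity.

Set D = S: 259 - 7.5P = -80 + 9P.
339 = 16.5P, so P* = 226/11.
Q* = 259 − 7.5(226/11) = 1154/11.

P* = 226/11, Q* = 1154/11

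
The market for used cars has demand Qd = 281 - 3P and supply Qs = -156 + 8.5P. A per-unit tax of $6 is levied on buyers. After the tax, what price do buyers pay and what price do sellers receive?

Pre-tax equilibrium: P* = 38, Q* = 167.
Tax on buyers shifts demand to Qd = 281 − 3(P + 6) = 263 - 3P.
263 - 3P = -156 + 8.5P gives seller price Ps = 838/23; buyers pay Pb = 838/23 + 6 = 976/23.
New quantity: Q = 281 − 3(976/23) = 3535/23.

Buyers pay 976/23, sellers receive 838/23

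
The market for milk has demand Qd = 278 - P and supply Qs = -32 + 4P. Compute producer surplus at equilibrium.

Equilibrium: 278 - P = -32 + 4P gives P* = 62, Q* = 216.
Supply starts at P = 8 (where Qs = 0).
PS = ½(62 − 8)(216) = 5832.

Producer surplus = 5832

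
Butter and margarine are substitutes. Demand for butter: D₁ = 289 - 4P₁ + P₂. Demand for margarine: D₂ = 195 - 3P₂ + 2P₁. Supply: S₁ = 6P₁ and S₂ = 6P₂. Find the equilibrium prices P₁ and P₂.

P₁ = 699/22, P₂ = 316/11

Market 1: 289 - 4P₁ + P₂ = 6P₁ → 10P₁ - P₂ = 289.
Market 2: 9P₂ - 2P₁ = 195.
Eliminating P₂: 9×(1) + 1×(2) gives 88P₁ = 2796, so P₁ = 699/22.
Back-substitute into (2): P₂ = (195 + 2×699/22) / 9 = 316/11.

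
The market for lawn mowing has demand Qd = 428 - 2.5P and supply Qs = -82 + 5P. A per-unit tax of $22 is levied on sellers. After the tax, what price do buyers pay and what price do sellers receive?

Pre-tax equilibrium: P* = 68, Q* = 258.
Tax on sellers shifts supply to Qs = -82 + 5(P − 22) = -192 + 5P.
428 - 2.5P = -192 + 5P gives buyer price Pb = 248/3; sellers receive Ps = 248/3 − 22 = 182/3.
New quantity: Q = 428 − 2.5(248/3) = 664/3.

Buyers pay 248/3, sellers receive 182/3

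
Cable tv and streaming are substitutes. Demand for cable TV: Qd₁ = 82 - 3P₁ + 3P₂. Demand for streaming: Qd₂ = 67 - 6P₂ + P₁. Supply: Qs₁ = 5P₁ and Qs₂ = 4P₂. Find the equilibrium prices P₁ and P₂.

P₁ = 1021/77, P₂ = 618/77

Market 1: 82 - 3P₁ + 3P₂ = 5P₁ → 8P₁ - 3P₂ = 82.
Market 2: 10P₂ - P₁ = 67.
Eliminating P₂: 10×(1) + 3×(2) gives 77P₁ = 1021, so P₁ = 1021/77.
Back-substitute into (2): P₂ = (67 + 1×1021/77) / 10 = 618/77.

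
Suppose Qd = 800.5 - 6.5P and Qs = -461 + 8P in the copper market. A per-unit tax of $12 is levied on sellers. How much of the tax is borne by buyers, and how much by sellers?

Buyers bear 192/29, sellers bear 156/29

Pre-tax equilibrium: P* = 87, Q* = 235.
Tax on sellers shifts supply to Qs = -461 + 8(P − 12) = -557 + 8P.
800.5 - 6.5P = -557 + 8P gives buyer price Pb = 2715/29; sellers receive Ps = 2715/29 − 12 = 2367/29.
New quantity: Q = 800.5 − 6.5(2715/29) = 5567/29.
Buyer burden = 2715/29 − 87 = 192/29; seller burden = 87 − 2367/29 = 156/29.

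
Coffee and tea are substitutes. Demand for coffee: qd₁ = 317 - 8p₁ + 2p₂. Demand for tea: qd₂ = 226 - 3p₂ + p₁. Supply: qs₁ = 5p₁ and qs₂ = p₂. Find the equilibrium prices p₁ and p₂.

Market 1: 317 - 8p₁ + 2p₂ = 5p₁ → 13p₁ - 2p₂ = 317.
Market 2: 4p₂ - p₁ = 226.
Eliminating p₂: 4×(1) + 2×(2) gives 50p₁ = 1720, so p₁ = 34.4.
Back-substitute into (2): p₂ = (226 + 1×34.4) / 4 = 65.1.

p₁ = 34.4, p₂ = 65.1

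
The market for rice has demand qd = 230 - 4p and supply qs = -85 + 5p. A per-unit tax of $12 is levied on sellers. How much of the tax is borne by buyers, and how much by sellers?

Pre-tax equilibrium: p* = 35, q* = 90.
Tax on sellers shifts supply to qs = -85 + 5(p − 12) = -145 + 5p.
230 - 4p = -145 + 5p gives buyer price pb = 125/3; sellers receive ps = 125/3 − 12 = 89/3.
New quantity: q = 230 − 4(125/3) = 190/3.
Buyer burden = 125/3 − 35 = 20/3; seller burden = 35 − 89/3 = 16/3.

Buyers bear 20/3, sellers bear 16/3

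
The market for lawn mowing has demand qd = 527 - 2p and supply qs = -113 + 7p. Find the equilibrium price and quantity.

Set qd = qs: 527 - 2p = -113 + 7p.
640 = 9p, so p* = 640/9.
q* = 527 − 2(640/9) = 3463/9.

p* = 640/9, q* = 3463/9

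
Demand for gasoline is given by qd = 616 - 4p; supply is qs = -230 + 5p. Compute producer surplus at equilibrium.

Producer surplus = 5760

Equilibrium: 616 - 4p = -230 + 5p gives p* = 94, q* = 240.
Supply starts at p = 46 (where qs = 0).
PS = ½(94 − 46)(240) = 5760.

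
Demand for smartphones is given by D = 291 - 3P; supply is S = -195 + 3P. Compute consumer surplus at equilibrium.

Consumer surplus = 384

Equilibrium: 291 - 3P = -195 + 3P gives P* = 81, Q* = 48.
Demand choke price (D = 0): P = 97.
CS = ½(97 − 81)(48) = 384.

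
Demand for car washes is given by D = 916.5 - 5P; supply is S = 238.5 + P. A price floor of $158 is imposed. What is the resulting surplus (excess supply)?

Equilibrium price would be P* = 113, so the floor at 158 binds.
At P = 158: D = 126.5, S = 396.5.
Surplus = 396.5 − 126.5 = 270.

Surplus = 270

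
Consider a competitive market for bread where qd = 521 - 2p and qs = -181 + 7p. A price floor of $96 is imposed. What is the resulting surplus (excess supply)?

Equilibrium price would be p* = 78, so the floor at 96 binds.
At p = 96: qd = 329, qs = 491.
Surplus = 491 − 329 = 162.

Surplus = 162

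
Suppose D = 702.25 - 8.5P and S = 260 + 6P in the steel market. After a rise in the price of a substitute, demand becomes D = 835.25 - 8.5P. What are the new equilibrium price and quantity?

Original equilibrium: P* = 30.5, Q* = 443.
New equilibrium: 835.25 - 8.5P = 260 + 6P, so 575.25 = 14.5P and P' = 2301/58; Q' = 835.25 − 8.5(2301/58) = 14443/29.

P' = 2301/58, Q' = 14443/29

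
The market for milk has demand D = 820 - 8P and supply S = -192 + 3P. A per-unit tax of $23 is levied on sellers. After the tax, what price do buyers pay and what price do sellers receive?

Buyers pay 1081/11, sellers receive 828/11

Pre-tax equilibrium: P* = 92, Q* = 84.
Tax on sellers shifts supply to S = -192 + 3(P − 23) = -261 + 3P.
820 - 8P = -261 + 3P gives buyer price Pb = 1081/11; sellers receive Ps = 1081/11 − 23 = 828/11.
New quantity: Q = 820 − 8(1081/11) = 372/11.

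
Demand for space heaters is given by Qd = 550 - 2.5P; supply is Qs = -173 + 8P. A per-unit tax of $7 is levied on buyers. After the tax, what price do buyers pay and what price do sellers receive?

Pre-tax equilibrium: P* = 482/7, Q* = 2645/7.
Tax on buyers shifts demand to Qd = 550 − 2.5(P + 7) = 532.5 - 2.5P.
532.5 - 2.5P = -173 + 8P gives seller price Ps = 1411/21; buyers pay Pb = 1411/21 + 7 = 1558/21.
New quantity: Q = 550 − 2.5(1558/21) = 7655/21.

Buyers pay 1558/21, sellers receive 1411/21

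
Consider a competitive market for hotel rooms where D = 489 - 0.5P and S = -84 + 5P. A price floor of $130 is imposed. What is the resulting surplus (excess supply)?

Equilibrium price would be P* = 1146/11, so the floor at 130 binds.
At P = 130: D = 424, S = 566.
Surplus = 566 − 424 = 142.

Surplus = 142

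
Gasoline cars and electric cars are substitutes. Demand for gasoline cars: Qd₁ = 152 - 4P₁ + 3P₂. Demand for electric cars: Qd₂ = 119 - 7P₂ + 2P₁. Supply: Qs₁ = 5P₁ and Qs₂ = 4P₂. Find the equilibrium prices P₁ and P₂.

Market 1: 152 - 4P₁ + 3P₂ = 5P₁ → 9P₁ - 3P₂ = 152.
Market 2: 11P₂ - 2P₁ = 119.
Eliminating P₂: 11×(1) + 3×(2) gives 93P₁ = 2029, so P₁ = 2029/93.
Back-substitute into (2): P₂ = (119 + 2×2029/93) / 11 = 1375/93.

P₁ = 2029/93, P₂ = 1375/93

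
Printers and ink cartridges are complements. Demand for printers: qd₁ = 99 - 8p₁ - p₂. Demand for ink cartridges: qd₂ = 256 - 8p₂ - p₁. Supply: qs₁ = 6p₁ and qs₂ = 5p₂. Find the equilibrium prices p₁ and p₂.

Market 1: 99 - 8p₁ - p₂ = 6p₁ → 14p₁ + p₂ = 99.
Market 2: 13p₂ + p₁ = 256.
Eliminating p₂: 13×(1) − 1×(2) gives 181p₁ = 1031, so p₁ = 1031/181.
Back-substitute into (2): p₂ = (256 − 1×1031/181) / 13 = 3485/181.

p₁ = 1031/181, p₂ = 3485/181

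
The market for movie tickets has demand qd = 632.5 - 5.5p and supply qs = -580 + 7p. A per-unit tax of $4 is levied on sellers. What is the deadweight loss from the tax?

Deadweight loss = 24.64

Pre-tax equilibrium: p* = 97, q* = 99.
Tax on sellers shifts supply to qs = -580 + 7(p − 4) = -608 + 7p.
632.5 - 5.5p = -608 + 7p gives buyer price pb = 99.24; sellers receive ps = 99.24 − 4 = 95.24.
New quantity: q = 632.5 − 5.5(99.24) = 86.68.
DWL = ½ × 4 × (99 − 86.68) = 24.64.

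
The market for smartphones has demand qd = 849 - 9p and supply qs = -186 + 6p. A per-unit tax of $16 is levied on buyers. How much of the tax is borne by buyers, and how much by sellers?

Pre-tax equilibrium: p* = 69, q* = 228.
Tax on buyers shifts demand to qd = 849 − 9(p + 16) = 705 - 9p.
705 - 9p = -186 + 6p gives seller price ps = 59.4; buyers pay pb = 59.4 + 16 = 75.4.
New quantity: q = 849 − 9(75.4) = 170.4.
Buyer burden = 75.4 − 69 = 6.4; seller burden = 69 − 59.4 = 9.6.

Buyers bear $6.4, sellers bear $9.6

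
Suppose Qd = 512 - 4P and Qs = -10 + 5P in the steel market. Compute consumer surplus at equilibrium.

Equilibrium: 512 - 4P = -10 + 5P gives P* = 58, Q* = 280.
Demand choke price (Qd = 0): P = 128.
CS = ½(128 − 58)(280) = 9800.

Consumer surplus = 9800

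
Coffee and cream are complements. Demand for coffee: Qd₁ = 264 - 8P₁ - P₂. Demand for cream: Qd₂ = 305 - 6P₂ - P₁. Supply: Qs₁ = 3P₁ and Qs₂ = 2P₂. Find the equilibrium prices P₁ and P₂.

P₁ = 1807/87, P₂ = 3091/87

Market 1: 264 - 8P₁ - P₂ = 3P₁ → 11P₁ + P₂ = 264.
Market 2: 8P₂ + P₁ = 305.
Eliminating P₂: 8×(1) − 1×(2) gives 87P₁ = 1807, so P₁ = 1807/87.
Back-substitute into (2): P₂ = (305 − 1×1807/87) / 8 = 3091/87.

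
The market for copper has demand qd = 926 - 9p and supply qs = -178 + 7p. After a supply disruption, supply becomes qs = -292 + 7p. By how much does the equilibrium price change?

Δp = 7.125

Original equilibrium: p* = 69, q* = 305.
New equilibrium: 926 - 9p = -292 + 7p, so 1218 = 16p and p' = 76.125; q' = 926 − 9(76.125) = 240.875.
Change in price: 76.125 − 69 = 7.125.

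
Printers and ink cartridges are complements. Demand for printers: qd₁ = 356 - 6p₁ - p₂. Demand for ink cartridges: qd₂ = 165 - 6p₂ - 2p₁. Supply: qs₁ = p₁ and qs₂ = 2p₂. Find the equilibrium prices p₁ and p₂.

p₁ = 2683/54, p₂ = 443/54

Market 1: 356 - 6p₁ - p₂ = p₁ → 7p₁ + p₂ = 356.
Market 2: 8p₂ + 2p₁ = 165.
Eliminating p₂: 8×(1) − 1×(2) gives 54p₁ = 2683, so p₁ = 2683/54.
Back-substitute into (2): p₂ = (165 − 2×2683/54) / 8 = 443/54.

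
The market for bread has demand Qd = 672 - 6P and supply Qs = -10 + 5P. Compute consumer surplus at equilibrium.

Equilibrium: 672 - 6P = -10 + 5P gives P* = 62, Q* = 300.
Demand choke price (Qd = 0): P = 112.
CS = ½(112 − 62)(300) = 7500.

Consumer surplus = 7500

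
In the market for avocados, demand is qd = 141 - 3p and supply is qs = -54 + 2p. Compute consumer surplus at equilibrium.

Equilibrium: 141 - 3p = -54 + 2p gives p* = 39, q* = 24.
Demand choke price (qd = 0): p = 47.
CS = ½(47 − 39)(24) = 96.

Consumer surplus = 96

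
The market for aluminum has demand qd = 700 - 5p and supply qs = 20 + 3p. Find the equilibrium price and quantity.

Set qd = qs: 700 - 5p = 20 + 3p.
680 = 8p, so p* = 85.
q* = 700 − 5(85) = 275.

p* = 85, q* = 275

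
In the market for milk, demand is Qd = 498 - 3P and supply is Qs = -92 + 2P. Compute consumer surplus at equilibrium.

Equilibrium: 498 - 3P = -92 + 2P gives P* = 118, Q* = 144.
Demand choke price (Qd = 0): P = 166.
CS = ½(166 − 118)(144) = 3456.

Consumer surplus = 3456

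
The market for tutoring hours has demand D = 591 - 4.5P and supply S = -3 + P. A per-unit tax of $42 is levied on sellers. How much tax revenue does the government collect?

Tax revenue = 32634/11

Pre-tax equilibrium: P* = 108, Q* = 105.
Tax on sellers shifts supply to S = -3 + 1(P − 42) = -45 + P.
591 - 4.5P = -45 + P gives buyer price Pb = 1272/11; sellers receive Ps = 1272/11 − 42 = 810/11.
New quantity: Q = 591 − 4.5(1272/11) = 777/11.
Revenue = 42 × 777/11 = 32634/11.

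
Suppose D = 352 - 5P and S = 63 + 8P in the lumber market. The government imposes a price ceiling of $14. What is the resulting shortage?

Shortage = 107

Equilibrium price would be P* = 289/13, so the ceiling at 14 binds.
At P = 14: D = 352 − 5(14) = 282, S = 63 + 8(14) = 175.
Shortage = 282 − 175 = 107.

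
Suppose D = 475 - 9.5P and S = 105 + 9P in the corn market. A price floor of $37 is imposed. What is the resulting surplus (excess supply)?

Equilibrium price would be P* = 20, so the floor at 37 binds.
At P = 37: D = 123.5, S = 438.
Surplus = 438 − 123.5 = 314.5.

Surplus = 314.5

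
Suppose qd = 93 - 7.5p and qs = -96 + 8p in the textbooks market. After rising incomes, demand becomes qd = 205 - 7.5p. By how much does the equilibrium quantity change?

Original equilibrium: p* = 378/31, q* = 48/31.
New equilibrium: 205 - 7.5p = -96 + 8p, so 301 = 15.5p and p' = 602/31; q' = 205 − 7.5(602/31) = 1840/31.
Change in quantity: 1840/31 − 48/31 = 1792/31.

Δq = 1792/31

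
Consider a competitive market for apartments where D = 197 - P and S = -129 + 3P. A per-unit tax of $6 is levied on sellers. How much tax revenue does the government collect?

Pre-tax equilibrium: P* = 81.5, Q* = 115.5.
Tax on sellers shifts supply to S = -129 + 3(P − 6) = -147 + 3P.
197 - P = -147 + 3P gives buyer price Pb = 86; sellers receive Ps = 86 − 6 = 80.
New quantity: Q = 197 − 1(86) = 111.
Revenue = 6 × 111 = 666.

Tax revenue = 666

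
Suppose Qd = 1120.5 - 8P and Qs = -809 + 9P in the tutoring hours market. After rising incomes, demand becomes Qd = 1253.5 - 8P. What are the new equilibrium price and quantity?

Original equilibrium: P* = 113.5, Q* = 212.5.
New equilibrium: 1253.5 - 8P = -809 + 9P, so 2062.5 = 17P and P' = 4125/34; Q' = 1253.5 − 8(4125/34) = 9619/34.

P' = 4125/34, Q' = 9619/34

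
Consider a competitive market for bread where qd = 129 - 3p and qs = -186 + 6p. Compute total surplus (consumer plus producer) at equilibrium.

Total surplus = 144

Equilibrium: 129 - 3p = -186 + 6p gives p* = 35, q* = 24.
Demand choke price: p = 43; supply starts at p = 31.
CS = ½(43 − 35)(24) = 96; PS = ½(35 − 31)(24) = 48.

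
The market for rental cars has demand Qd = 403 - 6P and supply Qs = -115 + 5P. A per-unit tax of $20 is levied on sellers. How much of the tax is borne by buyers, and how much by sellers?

Pre-tax equilibrium: P* = 518/11, Q* = 1325/11.
Tax on sellers shifts supply to Qs = -115 + 5(P − 20) = -215 + 5P.
403 - 6P = -215 + 5P gives buyer price Pb = 618/11; sellers receive Ps = 618/11 − 20 = 398/11.
New quantity: Q = 403 − 6(618/11) = 725/11.
Buyer burden = 618/11 − 518/11 = 100/11; seller burden = 518/11 − 398/11 = 120/11.

Buyers bear 100/11, sellers bear 120/11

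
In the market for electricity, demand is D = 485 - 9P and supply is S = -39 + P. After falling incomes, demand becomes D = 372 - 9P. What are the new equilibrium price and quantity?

P' = 41.1, Q' = 2.1

Original equilibrium: P* = 52.4, Q* = 13.4.
New equilibrium: 372 - 9P = -39 + P, so 411 = 10P and P' = 41.1; Q' = 372 − 9(41.1) = 2.1.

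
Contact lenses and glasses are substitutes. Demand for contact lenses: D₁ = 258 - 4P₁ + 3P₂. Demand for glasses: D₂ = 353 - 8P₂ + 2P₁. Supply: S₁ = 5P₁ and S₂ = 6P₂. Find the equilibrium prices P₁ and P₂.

Market 1: 258 - 4P₁ + 3P₂ = 5P₁ → 9P₁ - 3P₂ = 258.
Market 2: 14P₂ - 2P₁ = 353.
Eliminating P₂: 14×(1) + 3×(2) gives 120P₁ = 4671, so P₁ = 38.925.
Back-substitute into (2): P₂ = (353 + 2×38.925) / 14 = 30.775.

P₁ = 38.925, P₂ = 30.775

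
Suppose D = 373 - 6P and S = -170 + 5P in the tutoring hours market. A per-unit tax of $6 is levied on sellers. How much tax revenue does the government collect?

Tax revenue = 3990/11

Pre-tax equilibrium: P* = 543/11, Q* = 845/11.
Tax on sellers shifts supply to S = -170 + 5(P − 6) = -200 + 5P.
373 - 6P = -200 + 5P gives buyer price Pb = 573/11; sellers receive Ps = 573/11 − 6 = 507/11.
New quantity: Q = 373 − 6(573/11) = 665/11.
Revenue = 6 × 665/11 = 3990/11.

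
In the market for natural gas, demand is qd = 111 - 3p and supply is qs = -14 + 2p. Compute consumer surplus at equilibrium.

Equilibrium: 111 - 3p = -14 + 2p gives p* = 25, q* = 36.
Demand choke price (qd = 0): p = 37.
CS = ½(37 − 25)(36) = 216.

Consumer surplus = 216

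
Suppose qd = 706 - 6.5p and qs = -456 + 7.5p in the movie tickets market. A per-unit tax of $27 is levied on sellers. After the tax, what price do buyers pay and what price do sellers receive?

Pre-tax equilibrium: p* = 83, q* = 166.5.
Tax on sellers shifts supply to qs = -456 + 7.5(p − 27) = -658.5 + 7.5p.
706 - 6.5p = -658.5 + 7.5p gives buyer price pb = 2729/28; sellers receive ps = 2729/28 − 27 = 1973/28.
New quantity: q = 706 − 6.5(2729/28) = 4059/56.

Buyers pay 2729/28, sellers receive 1973/28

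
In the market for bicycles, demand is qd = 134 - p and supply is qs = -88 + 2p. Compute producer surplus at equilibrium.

Producer surplus = 900

Equilibrium: 134 - p = -88 + 2p gives p* = 74, q* = 60.
Supply starts at p = 44 (where qs = 0).
PS = ½(74 − 44)(60) = 900.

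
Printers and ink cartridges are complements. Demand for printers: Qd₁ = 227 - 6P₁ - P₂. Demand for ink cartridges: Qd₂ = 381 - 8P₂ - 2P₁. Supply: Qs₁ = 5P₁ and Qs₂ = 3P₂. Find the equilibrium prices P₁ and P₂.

Market 1: 227 - 6P₁ - P₂ = 5P₁ → 11P₁ + P₂ = 227.
Market 2: 11P₂ + 2P₁ = 381.
Eliminating P₂: 11×(1) − 1×(2) gives 119P₁ = 2116, so P₁ = 2116/119.
Back-substitute into (2): P₂ = (381 − 2×2116/119) / 11 = 3737/119.

P₁ = 2116/119, P₂ = 3737/119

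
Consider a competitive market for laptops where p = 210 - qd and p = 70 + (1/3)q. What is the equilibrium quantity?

q* = 105

Set the two price expressions equal: 210 - q = 70 + (1/3)q.
140 = (4/3)q, so q* = 105.
p* = 210 − (1)(105) = 105.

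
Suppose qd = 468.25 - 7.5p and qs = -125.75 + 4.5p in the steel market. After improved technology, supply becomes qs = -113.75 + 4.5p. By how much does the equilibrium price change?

Original equilibrium: p* = 49.5, q* = 97.
New equilibrium: 468.25 - 7.5p = -113.75 + 4.5p, so 582 = 12p and p' = 48.5; q' = 468.25 − 7.5(48.5) = 104.5.
Change in price: 48.5 − 49.5 = -1.

Δp = -1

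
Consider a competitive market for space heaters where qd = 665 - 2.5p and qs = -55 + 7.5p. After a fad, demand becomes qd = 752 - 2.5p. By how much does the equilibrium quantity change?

Δq = 65.25

Original equilibrium: p* = 72, q* = 485.
New equilibrium: 752 - 2.5p = -55 + 7.5p, so 807 = 10p and p' = 80.7; q' = 752 − 2.5(80.7) = 550.25.
Change in quantity: 550.25 − 485 = 65.25.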